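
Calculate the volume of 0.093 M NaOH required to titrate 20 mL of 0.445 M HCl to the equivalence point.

At equivalence: moles acid = moles base. moles HCl = 0.445 × 20/1000 = 0.0089 mol. V_base = moles / 0.093 × 1000 = 95.7 mL.

V_{base} = 95.7 mL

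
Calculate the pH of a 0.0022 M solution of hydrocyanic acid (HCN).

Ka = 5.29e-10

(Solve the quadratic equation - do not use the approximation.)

x² + Ka×x - Ka×C = 0. Using quadratic formula: [H⁺] = 1.0785e-06

pH = 5.97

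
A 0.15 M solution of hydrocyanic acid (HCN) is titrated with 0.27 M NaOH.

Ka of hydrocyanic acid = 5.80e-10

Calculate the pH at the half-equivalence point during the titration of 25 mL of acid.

At half-equivalence [HA] = [A⁻], so Henderson-Hasselbalch gives pH = pKa = -log(5.80e-10) = 9.24.

pH = pKa = 9.24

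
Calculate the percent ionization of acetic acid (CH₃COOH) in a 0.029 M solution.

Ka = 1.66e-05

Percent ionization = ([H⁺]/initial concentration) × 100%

Using Ka equilibrium: x² + Ka×x - Ka×C = 0. Solving: [H⁺] = 6.8558e-04. Percent = (6.8558e-04/0.029) × 100

Percent ionization = 2.36%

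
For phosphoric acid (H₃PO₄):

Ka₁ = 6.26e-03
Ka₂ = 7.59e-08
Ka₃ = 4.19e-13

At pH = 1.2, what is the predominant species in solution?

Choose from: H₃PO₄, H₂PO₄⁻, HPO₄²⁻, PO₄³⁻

pKa₁ = 2.20, pKa₂ = 7.12, pKa₃ = 12.38. For a polyprotic acid the predominant species crosses at each pKa: below pKa_n the protonated form dominates, above it the deprotonated form does. At pH = 1.2, the predominant species is H₃PO₄.

H₃PO₄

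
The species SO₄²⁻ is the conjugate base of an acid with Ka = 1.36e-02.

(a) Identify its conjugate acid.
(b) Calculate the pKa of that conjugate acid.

(a) The conjugate acid is formed by adding one H⁺ to SO₄²⁻, giving HSO₄⁻. (b) pKa = -log(Ka) = -log(1.36e-02) = 1.87.

Conjugate acid: HSO₄⁻; pK_a = 1.87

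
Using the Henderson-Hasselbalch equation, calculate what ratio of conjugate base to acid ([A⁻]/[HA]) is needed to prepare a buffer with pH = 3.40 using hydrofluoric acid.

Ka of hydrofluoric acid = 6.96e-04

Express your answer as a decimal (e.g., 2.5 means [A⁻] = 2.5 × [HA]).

pKa = -log(6.96e-04) = 3.1574. pH = pKa + log([A⁻]/[HA]), so log([A⁻]/[HA]) = pH − pKa = 3.40 − 3.1574 = 0.2426. [A⁻]/[HA] = 10^(0.2426) = 1.75

[A⁻]/[HA] = 1.75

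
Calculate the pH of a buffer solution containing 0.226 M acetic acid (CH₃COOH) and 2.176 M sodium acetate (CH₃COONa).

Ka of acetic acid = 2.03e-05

pKa = -log(2.03e-05) = 4.69. pH = pKa + log([A⁻]/[HA]) = 4.69 + log(2.176/0.226)

pH = 5.68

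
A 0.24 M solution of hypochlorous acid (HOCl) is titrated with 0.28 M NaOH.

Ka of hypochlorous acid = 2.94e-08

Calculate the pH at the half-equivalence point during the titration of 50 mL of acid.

At half-equivalence [HA] = [A⁻], so Henderson-Hasselbalch gives pH = pKa = -log(2.94e-08) = 7.53.

pH = pKa = 7.53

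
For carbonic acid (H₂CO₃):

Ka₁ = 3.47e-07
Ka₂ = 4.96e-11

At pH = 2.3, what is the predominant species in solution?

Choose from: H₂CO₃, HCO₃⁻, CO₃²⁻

pKa₁ = 6.46, pKa₂ = 10.30. For a polyprotic acid the predominant species crosses at each pKa: below pKa_n the protonated form dominates, above it the deprotonated form does. At pH = 2.3, the predominant species is H₂CO₃.

H₂CO₃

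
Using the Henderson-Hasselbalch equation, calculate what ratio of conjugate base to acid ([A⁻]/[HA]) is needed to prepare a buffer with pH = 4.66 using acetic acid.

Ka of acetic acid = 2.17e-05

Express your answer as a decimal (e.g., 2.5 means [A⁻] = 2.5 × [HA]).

pKa = -log(2.17e-05) = 4.6635. pH = pKa + log([A⁻]/[HA]), so log([A⁻]/[HA]) = pH − pKa = 4.66 − 4.6635 = -0.0035. [A⁻]/[HA] = 10^(-0.0035) = 0.992

[A⁻]/[HA] = 0.992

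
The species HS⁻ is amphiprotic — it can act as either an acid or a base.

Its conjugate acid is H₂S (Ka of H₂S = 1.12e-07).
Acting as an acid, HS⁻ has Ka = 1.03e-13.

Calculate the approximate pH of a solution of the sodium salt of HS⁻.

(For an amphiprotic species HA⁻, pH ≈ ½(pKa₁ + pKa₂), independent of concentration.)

pKa₁ = -log(1.12e-07) = 6.95; pKa₂ = -log(1.03e-13) = 12.99. For an amphiprotic species, pH ≈ ½(pKa₁ + pKa₂) = ½(6.95 + 12.99) = 9.97.

pH = 9.97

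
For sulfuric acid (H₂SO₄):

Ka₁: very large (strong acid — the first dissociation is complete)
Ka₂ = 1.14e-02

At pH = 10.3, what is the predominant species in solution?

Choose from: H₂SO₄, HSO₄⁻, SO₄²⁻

The first dissociation is complete, so H₂SO₄ itself is never the predominant species in water; pKa₂ = -log(1.14e-02) = 1.94. For a polyprotic acid the predominant species crosses at each pKa: below pKa_n the protonated form dominates, above it the deprotonated form does. At pH = 10.3, the predominant species is SO₄²⁻.

SO₄²⁻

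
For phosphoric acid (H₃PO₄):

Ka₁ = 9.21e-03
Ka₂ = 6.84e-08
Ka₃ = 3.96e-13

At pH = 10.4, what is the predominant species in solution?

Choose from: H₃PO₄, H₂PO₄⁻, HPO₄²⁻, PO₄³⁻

pKa₁ = 2.04, pKa₂ = 7.16, pKa₃ = 12.40. For a polyprotic acid the predominant species crosses at each pKa: below pKa_n the protonated form dominates, above it the deprotonated form does. At pH = 10.4, the predominant species is HPO₄²⁻.

HPO₄²⁻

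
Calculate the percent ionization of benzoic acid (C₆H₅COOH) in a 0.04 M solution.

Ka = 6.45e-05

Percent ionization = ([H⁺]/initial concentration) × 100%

Using Ka equilibrium: x² + Ka×x - Ka×C = 0. Solving: [H⁺] = 1.5743e-03. Percent = (1.5743e-03/0.04) × 100

Percent ionization = 3.94%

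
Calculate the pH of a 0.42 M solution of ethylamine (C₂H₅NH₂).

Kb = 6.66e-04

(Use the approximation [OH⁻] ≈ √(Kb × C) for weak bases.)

[OH⁻] = √(Kb × C) = √(6.66e-04 × 0.42) = 1.6725e-02. pOH = 1.78, pH = 14 - pOH

pH = 12.22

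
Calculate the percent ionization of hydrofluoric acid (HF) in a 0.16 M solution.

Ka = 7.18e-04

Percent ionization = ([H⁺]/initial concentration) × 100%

Using Ka equilibrium: x² + Ka×x - Ka×C = 0. Solving: [H⁺] = 1.0365e-02. Percent = (1.0365e-02/0.16) × 100

Percent ionization = 6.48%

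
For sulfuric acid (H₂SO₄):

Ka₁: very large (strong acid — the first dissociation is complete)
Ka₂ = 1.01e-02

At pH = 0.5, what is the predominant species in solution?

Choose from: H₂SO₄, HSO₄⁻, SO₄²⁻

The first dissociation is complete, so H₂SO₄ itself is never the predominant species in water; pKa₂ = -log(1.01e-02) = 2.00. For a polyprotic acid the predominant species crosses at each pKa: below pKa_n the protonated form dominates, above it the deprotonated form does. At pH = 0.5, the predominant species is HSO₄⁻.

HSO₄⁻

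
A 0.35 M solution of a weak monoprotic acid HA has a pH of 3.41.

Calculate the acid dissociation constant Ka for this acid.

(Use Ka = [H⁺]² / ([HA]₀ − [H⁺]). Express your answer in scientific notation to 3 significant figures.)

[H⁺] = 10^(−pH) = 10^(−3.41) = 3.890e-04 M. For HA ⇌ H⁺ + A⁻, Ka = [H⁺][A⁻]/[HA] = [H⁺]² / ([HA]₀ − [H⁺]) = (3.890e-04)² / (0.35 − 3.890e-04) = 4.33e-07.

K_a = 4.33e-07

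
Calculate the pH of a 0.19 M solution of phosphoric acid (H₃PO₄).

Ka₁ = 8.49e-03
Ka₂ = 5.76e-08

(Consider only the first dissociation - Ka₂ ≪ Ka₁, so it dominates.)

First dissociation dominates. From Ka₁ = [H⁺][HA⁻]/[H₂A], x² + Ka₁·x − Ka₁·C = 0 with C = 0.19 M and Ka₁ = 8.49e-03. Solving: [H⁺] = (−Ka₁ + √(Ka₁² + 4·Ka₁·C)) / 2 = 3.6142e-02 M. pH = -log(3.6142e-02) = 1.44.

pH = 1.44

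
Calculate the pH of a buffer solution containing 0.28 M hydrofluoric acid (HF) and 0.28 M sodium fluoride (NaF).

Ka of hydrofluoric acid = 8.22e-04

pKa = -log(8.22e-04) = 3.09. pH = pKa + log([A⁻]/[HA]) = 3.09 + log(0.28/0.28)

pH = 3.09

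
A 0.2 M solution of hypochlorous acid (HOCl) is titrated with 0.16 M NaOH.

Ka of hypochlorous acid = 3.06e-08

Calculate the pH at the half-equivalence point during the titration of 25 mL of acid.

At half-equivalence [HA] = [A⁻], so Henderson-Hasselbalch gives pH = pKa = -log(3.06e-08) = 7.51.

pH = pKa = 7.51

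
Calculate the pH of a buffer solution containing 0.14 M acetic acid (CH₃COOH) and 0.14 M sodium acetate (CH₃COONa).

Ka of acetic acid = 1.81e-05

pKa = -log(1.81e-05) = 4.74. pH = pKa + log([A⁻]/[HA]) = 4.74 + log(0.14/0.14)

pH = 4.74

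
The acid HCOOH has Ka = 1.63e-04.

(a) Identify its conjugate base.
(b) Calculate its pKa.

(a) The conjugate base is formed by removing one H⁺ from HCOOH, giving HCOO⁻. (b) pKa = -log(Ka) = -log(1.63e-04) = 3.79.

Conjugate base: HCOO⁻; pK_a = 3.79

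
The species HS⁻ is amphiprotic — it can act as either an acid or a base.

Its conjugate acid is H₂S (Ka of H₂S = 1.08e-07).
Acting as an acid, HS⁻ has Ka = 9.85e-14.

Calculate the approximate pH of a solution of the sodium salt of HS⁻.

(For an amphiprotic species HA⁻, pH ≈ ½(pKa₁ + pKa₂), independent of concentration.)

pKa₁ = -log(1.08e-07) = 6.97; pKa₂ = -log(9.85e-14) = 13.01. For an amphiprotic species, pH ≈ ½(pKa₁ + pKa₂) = ½(6.97 + 13.01) = 9.99.

pH = 9.99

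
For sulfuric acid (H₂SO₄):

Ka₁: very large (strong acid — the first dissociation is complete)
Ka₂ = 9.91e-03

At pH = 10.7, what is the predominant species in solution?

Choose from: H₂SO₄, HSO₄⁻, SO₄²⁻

The first dissociation is complete, so H₂SO₄ itself is never the predominant species in water; pKa₂ = -log(9.91e-03) = 2.00. For a polyprotic acid the predominant species crosses at each pKa: below pKa_n the protonated form dominates, above it the deprotonated form does. At pH = 10.7, the predominant species is SO₄²⁻.

SO₄²⁻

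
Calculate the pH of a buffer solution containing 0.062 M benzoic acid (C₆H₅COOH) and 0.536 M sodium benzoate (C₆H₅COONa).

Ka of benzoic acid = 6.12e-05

pKa = -log(6.12e-05) = 4.21. pH = pKa + log([A⁻]/[HA]) = 4.21 + log(0.536/0.062)

pH = 5.15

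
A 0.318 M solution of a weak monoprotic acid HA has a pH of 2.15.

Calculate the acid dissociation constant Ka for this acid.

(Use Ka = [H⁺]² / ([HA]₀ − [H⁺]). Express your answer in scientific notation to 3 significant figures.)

[H⁺] = 10^(−pH) = 10^(−2.15) = 7.079e-03 M. For HA ⇌ H⁺ + A⁻, Ka = [H⁺][A⁻]/[HA] = [H⁺]² / ([HA]₀ − [H⁺]) = (7.079e-03)² / (0.318 − 7.079e-03) = 1.61e-04.

K_a = 1.61e-04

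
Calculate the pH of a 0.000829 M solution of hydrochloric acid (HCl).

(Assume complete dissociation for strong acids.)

[H⁺] = 0.000829 M for strong acid. pH = -log[H⁺] = -log(0.000829)

pH = 3.08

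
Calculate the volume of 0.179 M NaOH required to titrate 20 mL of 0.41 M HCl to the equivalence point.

At equivalence: moles acid = moles base. moles HCl = 0.41 × 20/1000 = 0.0082 mol. V_base = moles / 0.179 × 1000 = 45.8 mL.

V_{base} = 45.8 mL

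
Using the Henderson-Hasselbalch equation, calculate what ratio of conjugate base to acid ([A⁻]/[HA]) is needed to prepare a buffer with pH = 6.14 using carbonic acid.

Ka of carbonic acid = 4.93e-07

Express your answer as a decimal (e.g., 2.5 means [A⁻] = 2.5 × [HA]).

pKa = -log(4.93e-07) = 6.3072. pH = pKa + log([A⁻]/[HA]), so log([A⁻]/[HA]) = pH − pKa = 6.14 − 6.3072 = -0.1672. [A⁻]/[HA] = 10^(-0.1672) = 0.681

[A⁻]/[HA] = 0.681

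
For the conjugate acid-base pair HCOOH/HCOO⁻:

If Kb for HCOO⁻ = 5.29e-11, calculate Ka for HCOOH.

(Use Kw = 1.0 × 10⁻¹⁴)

For a conjugate pair Ka × Kb = Kw, so Ka = Kw/Kb = 1.0 × 10⁻¹⁴ / 5.29e-11 = 1.89e-04.

K_a = 1.89e-04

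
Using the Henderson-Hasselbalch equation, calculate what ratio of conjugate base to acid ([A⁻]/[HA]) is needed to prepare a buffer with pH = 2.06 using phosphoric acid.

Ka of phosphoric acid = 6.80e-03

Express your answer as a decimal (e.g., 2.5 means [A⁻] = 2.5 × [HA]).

pKa = -log(6.80e-03) = 2.1675. pH = pKa + log([A⁻]/[HA]), so log([A⁻]/[HA]) = pH − pKa = 2.06 − 2.1675 = -0.1075. [A⁻]/[HA] = 10^(-0.1075) = 0.781

[A⁻]/[HA] = 0.781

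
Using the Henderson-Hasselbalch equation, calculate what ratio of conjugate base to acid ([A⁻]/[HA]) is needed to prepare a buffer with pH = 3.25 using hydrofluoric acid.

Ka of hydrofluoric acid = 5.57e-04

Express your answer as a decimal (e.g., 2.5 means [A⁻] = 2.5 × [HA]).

pKa = -log(5.57e-04) = 3.2541. pH = pKa + log([A⁻]/[HA]), so log([A⁻]/[HA]) = pH − pKa = 3.25 − 3.2541 = -0.0041. [A⁻]/[HA] = 10^(-0.0041) = 0.991

[A⁻]/[HA] = 0.991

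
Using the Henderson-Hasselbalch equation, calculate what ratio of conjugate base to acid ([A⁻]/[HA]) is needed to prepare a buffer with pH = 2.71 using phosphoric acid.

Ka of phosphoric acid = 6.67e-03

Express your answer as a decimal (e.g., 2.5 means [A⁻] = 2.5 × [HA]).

pKa = -log(6.67e-03) = 2.1759. pH = pKa + log([A⁻]/[HA]), so log([A⁻]/[HA]) = pH − pKa = 2.71 − 2.1759 = 0.5341. [A⁻]/[HA] = 10^(0.5341) = 3.42

[A⁻]/[HA] = 3.42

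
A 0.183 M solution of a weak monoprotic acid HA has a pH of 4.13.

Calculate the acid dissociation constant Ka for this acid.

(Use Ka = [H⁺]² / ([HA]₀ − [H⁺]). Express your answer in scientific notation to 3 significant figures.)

[H⁺] = 10^(−pH) = 10^(−4.13) = 7.413e-05 M. For HA ⇌ H⁺ + A⁻, Ka = [H⁺][A⁻]/[HA] = [H⁺]² / ([HA]₀ − [H⁺]) = (7.413e-05)² / (0.183 − 7.413e-05) = 3.00e-08.

K_a = 3.00e-08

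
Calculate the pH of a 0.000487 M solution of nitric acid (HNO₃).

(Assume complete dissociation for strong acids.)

[H⁺] = 0.000487 M for strong acid. pH = -log[H⁺] = -log(0.000487)

pH = 3.31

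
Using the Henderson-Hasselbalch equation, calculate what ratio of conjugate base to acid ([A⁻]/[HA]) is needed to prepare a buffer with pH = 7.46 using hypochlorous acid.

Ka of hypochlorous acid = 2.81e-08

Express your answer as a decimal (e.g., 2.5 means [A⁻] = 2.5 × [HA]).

pKa = -log(2.81e-08) = 7.5513. pH = pKa + log([A⁻]/[HA]), so log([A⁻]/[HA]) = pH − pKa = 7.46 − 7.5513 = -0.0913. [A⁻]/[HA] = 10^(-0.0913) = 0.810

[A⁻]/[HA] = 0.810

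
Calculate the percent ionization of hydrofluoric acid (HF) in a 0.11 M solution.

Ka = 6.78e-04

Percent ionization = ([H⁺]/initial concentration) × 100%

Using Ka equilibrium: x² + Ka×x - Ka×C = 0. Solving: [H⁺] = 8.3036e-03. Percent = (8.3036e-03/0.11) × 100

Percent ionization = 7.55%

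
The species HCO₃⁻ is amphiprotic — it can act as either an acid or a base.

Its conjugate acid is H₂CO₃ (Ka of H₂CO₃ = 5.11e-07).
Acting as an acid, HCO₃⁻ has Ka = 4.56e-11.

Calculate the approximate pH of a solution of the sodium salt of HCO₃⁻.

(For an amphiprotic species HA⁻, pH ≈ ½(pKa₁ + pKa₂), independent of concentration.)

pKa₁ = -log(5.11e-07) = 6.29; pKa₂ = -log(4.56e-11) = 10.34. For an amphiprotic species, pH ≈ ½(pKa₁ + pKa₂) = ½(6.29 + 10.34) = 8.32.

pH = 8.32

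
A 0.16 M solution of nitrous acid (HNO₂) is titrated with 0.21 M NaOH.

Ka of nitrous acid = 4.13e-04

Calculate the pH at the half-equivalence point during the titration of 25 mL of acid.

At half-equivalence [HA] = [A⁻], so Henderson-Hasselbalch gives pH = pKa = -log(4.13e-04) = 3.38.

pH = pKa = 3.38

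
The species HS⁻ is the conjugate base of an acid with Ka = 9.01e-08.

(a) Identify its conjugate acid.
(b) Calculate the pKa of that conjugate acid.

(a) The conjugate acid is formed by adding one H⁺ to HS⁻, giving H₂S. (b) pKa = -log(Ka) = -log(9.01e-08) = 7.05.

Conjugate acid: H₂S; pK_a = 7.05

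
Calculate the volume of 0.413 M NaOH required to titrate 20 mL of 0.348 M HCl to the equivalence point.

At equivalence: moles acid = moles base. moles HCl = 0.348 × 20/1000 = 0.00696 mol. V_base = moles / 0.413 × 1000 = 16.9 mL.

V_{base} = 16.9 mL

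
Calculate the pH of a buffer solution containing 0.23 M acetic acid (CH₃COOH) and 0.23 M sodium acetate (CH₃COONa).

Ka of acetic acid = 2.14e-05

pKa = -log(2.14e-05) = 4.67. pH = pKa + log([A⁻]/[HA]) = 4.67 + log(0.23/0.23)

pH = 4.67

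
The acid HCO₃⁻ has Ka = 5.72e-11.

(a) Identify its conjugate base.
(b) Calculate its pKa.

(a) The conjugate base is formed by removing one H⁺ from HCO₃⁻, giving CO₃²⁻. (b) pKa = -log(Ka) = -log(5.72e-11) = 10.24.

Conjugate base: CO₃²⁻; pK_a = 10.24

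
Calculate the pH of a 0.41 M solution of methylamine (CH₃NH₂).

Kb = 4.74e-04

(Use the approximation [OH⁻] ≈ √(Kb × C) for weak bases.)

[OH⁻] = √(Kb × C) = √(4.74e-04 × 0.41) = 1.3941e-02. pOH = 1.86, pH = 14 - pOH

pH = 12.14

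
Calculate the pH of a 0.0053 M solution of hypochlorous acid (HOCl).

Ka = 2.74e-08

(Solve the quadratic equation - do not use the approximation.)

x² + Ka×x - Ka×C = 0. Using quadratic formula: [H⁺] = 1.2037e-05

pH = 4.92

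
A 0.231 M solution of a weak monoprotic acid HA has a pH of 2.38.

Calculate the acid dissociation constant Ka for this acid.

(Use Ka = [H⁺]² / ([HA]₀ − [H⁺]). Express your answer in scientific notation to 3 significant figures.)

[H⁺] = 10^(−pH) = 10^(−2.38) = 4.169e-03 M. For HA ⇌ H⁺ + A⁻, Ka = [H⁺][A⁻]/[HA] = [H⁺]² / ([HA]₀ − [H⁺]) = (4.169e-03)² / (0.231 − 4.169e-03) = 7.66e-05.

K_a = 7.66e-05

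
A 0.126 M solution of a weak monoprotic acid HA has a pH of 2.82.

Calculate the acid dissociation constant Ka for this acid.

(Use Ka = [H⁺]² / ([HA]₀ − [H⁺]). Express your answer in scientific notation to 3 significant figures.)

[H⁺] = 10^(−pH) = 10^(−2.82) = 1.514e-03 M. For HA ⇌ H⁺ + A⁻, Ka = [H⁺][A⁻]/[HA] = [H⁺]² / ([HA]₀ − [H⁺]) = (1.514e-03)² / (0.126 − 1.514e-03) = 1.84e-05.

K_a = 1.84e-05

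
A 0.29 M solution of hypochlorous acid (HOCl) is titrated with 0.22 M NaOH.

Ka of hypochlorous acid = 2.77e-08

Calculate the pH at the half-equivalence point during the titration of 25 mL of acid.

At half-equivalence [HA] = [A⁻], so Henderson-Hasselbalch gives pH = pKa = -log(2.77e-08) = 7.56.

pH = pKa = 7.56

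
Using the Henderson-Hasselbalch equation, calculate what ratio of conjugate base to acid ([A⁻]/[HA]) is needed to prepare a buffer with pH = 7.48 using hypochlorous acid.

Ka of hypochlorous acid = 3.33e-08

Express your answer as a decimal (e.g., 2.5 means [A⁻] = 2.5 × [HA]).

pKa = -log(3.33e-08) = 7.4776. pH = pKa + log([A⁻]/[HA]), so log([A⁻]/[HA]) = pH − pKa = 7.48 − 7.4776 = 0.0024. [A⁻]/[HA] = 10^(0.0024) = 1.01

[A⁻]/[HA] = 1.01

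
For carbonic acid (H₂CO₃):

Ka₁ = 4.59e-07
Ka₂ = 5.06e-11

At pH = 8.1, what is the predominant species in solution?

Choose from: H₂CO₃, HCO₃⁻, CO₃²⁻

pKa₁ = 6.34, pKa₂ = 10.30. For a polyprotic acid the predominant species crosses at each pKa: below pKa_n the protonated form dominates, above it the deprotonated form does. At pH = 8.1, the predominant species is HCO₃⁻.

HCO₃⁻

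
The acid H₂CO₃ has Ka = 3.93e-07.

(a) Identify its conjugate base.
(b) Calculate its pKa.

(a) The conjugate base is formed by removing one H⁺ from H₂CO₃, giving HCO₃⁻. (b) pKa = -log(Ka) = -log(3.93e-07) = 6.41.

Conjugate base: HCO₃⁻; pK_a = 6.41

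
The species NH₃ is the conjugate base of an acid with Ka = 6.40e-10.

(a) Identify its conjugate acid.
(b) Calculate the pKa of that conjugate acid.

(a) The conjugate acid is formed by adding one H⁺ to NH₃, giving NH₄⁺. (b) pKa = -log(Ka) = -log(6.40e-10) = 9.19.

Conjugate acid: NH₄⁺; pK_a = 9.19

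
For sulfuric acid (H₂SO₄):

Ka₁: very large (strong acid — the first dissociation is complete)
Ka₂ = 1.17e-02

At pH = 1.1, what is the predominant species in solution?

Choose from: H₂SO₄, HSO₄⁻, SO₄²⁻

The first dissociation is complete, so H₂SO₄ itself is never the predominant species in water; pKa₂ = -log(1.17e-02) = 1.93. For a polyprotic acid the predominant species crosses at each pKa: below pKa_n the protonated form dominates, above it the deprotonated form does. At pH = 1.1, the predominant species is HSO₄⁻.

HSO₄⁻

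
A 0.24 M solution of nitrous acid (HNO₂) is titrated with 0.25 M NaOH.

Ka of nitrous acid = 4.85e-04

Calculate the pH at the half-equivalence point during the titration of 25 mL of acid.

At half-equivalence [HA] = [A⁻], so Henderson-Hasselbalch gives pH = pKa = -log(4.85e-04) = 3.31.

pH = pKa = 3.31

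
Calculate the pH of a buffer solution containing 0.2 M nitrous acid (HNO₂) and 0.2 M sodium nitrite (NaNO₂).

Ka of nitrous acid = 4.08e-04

pKa = -log(4.08e-04) = 3.39. pH = pKa + log([A⁻]/[HA]) = 3.39 + log(0.2/0.2)

pH = 3.39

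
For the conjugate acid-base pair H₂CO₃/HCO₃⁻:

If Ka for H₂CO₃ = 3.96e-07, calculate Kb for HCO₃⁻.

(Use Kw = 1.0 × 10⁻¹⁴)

For a conjugate pair Ka × Kb = Kw, so Kb = Kw/Ka = 1.0 × 10⁻¹⁴ / 3.96e-07 = 2.53e-08.

K_b = 2.53e-08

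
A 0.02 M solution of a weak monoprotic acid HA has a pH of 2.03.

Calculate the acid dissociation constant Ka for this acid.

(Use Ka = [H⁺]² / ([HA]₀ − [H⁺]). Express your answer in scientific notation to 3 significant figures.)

[H⁺] = 10^(−pH) = 10^(−2.03) = 9.333e-03 M. For HA ⇌ H⁺ + A⁻, Ka = [H⁺][A⁻]/[HA] = [H⁺]² / ([HA]₀ − [H⁺]) = (9.333e-03)² / (0.02 − 9.333e-03) = 8.16e-03.

K_a = 8.16e-03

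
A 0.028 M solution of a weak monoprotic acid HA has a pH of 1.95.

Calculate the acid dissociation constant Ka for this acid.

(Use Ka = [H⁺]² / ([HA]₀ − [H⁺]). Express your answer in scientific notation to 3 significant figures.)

[H⁺] = 10^(−pH) = 10^(−1.95) = 1.122e-02 M. For HA ⇌ H⁺ + A⁻, Ka = [H⁺][A⁻]/[HA] = [H⁺]² / ([HA]₀ − [H⁺]) = (1.122e-02)² / (0.028 − 1.122e-02) = 7.50e-03.

K_a = 7.50e-03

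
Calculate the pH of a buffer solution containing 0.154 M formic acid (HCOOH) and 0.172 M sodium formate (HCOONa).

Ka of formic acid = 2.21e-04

pKa = -log(2.21e-04) = 3.66. pH = pKa + log([A⁻]/[HA]) = 3.66 + log(0.172/0.154)

pH = 3.70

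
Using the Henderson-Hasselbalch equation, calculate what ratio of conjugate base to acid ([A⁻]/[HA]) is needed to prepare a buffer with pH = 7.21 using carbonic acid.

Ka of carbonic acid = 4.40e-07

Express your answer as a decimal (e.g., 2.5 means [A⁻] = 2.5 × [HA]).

pKa = -log(4.40e-07) = 6.3565. pH = pKa + log([A⁻]/[HA]), so log([A⁻]/[HA]) = pH − pKa = 7.21 − 6.3565 = 0.8535. [A⁻]/[HA] = 10^(0.8535) = 7.14

[A⁻]/[HA] = 7.14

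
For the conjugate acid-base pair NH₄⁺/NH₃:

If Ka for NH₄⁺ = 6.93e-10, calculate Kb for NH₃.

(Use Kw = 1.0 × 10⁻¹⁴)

For a conjugate pair Ka × Kb = Kw, so Kb = Kw/Ka = 1.0 × 10⁻¹⁴ / 6.93e-10 = 1.44e-05.

K_b = 1.44e-05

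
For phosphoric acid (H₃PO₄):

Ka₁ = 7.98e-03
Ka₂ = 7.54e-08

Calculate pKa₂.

pKa₂ = -log(Ka₂) = -log(7.54e-08) = 7.12.

pK_{a2} = 7.12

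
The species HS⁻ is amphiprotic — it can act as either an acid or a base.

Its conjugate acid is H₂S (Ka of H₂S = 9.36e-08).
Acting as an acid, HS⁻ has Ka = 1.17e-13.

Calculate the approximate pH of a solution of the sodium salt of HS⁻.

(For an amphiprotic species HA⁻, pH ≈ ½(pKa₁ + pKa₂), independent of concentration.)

pKa₁ = -log(9.36e-08) = 7.03; pKa₂ = -log(1.17e-13) = 12.93. For an amphiprotic species, pH ≈ ½(pKa₁ + pKa₂) = ½(7.03 + 12.93) = 9.98.

pH = 9.98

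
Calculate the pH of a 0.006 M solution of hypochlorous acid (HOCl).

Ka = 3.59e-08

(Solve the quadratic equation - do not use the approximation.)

x² + Ka×x - Ka×C = 0. Using quadratic formula: [H⁺] = 1.4659e-05

pH = 4.83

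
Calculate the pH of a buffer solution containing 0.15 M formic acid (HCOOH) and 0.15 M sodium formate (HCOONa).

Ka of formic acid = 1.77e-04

pKa = -log(1.77e-04) = 3.75. pH = pKa + log([A⁻]/[HA]) = 3.75 + log(0.15/0.15)

pH = 3.75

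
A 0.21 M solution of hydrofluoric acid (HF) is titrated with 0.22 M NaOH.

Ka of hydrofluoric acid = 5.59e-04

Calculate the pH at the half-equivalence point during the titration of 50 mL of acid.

At half-equivalence [HA] = [A⁻], so Henderson-Hasselbalch gives pH = pKa = -log(5.59e-04) = 3.25.

pH = pKa = 3.25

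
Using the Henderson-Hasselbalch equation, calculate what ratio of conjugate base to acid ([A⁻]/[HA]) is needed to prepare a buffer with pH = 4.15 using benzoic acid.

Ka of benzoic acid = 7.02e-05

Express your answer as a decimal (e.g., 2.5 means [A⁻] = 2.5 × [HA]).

pKa = -log(7.02e-05) = 4.1537. pH = pKa + log([A⁻]/[HA]), so log([A⁻]/[HA]) = pH − pKa = 4.15 − 4.1537 = -0.0037. [A⁻]/[HA] = 10^(-0.0037) = 0.992

[A⁻]/[HA] = 0.992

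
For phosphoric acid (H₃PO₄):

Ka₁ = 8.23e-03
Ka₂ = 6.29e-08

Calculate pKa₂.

pKa₂ = -log(Ka₂) = -log(6.29e-08) = 7.20.

pK_{a2} = 7.20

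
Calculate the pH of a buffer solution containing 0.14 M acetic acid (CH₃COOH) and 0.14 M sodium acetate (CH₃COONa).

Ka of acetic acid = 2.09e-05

pKa = -log(2.09e-05) = 4.68. pH = pKa + log([A⁻]/[HA]) = 4.68 + log(0.14/0.14)

pH = 4.68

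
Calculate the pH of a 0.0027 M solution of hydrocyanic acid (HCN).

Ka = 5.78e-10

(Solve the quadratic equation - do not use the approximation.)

x² + Ka×x - Ka×C = 0. Using quadratic formula: [H⁺] = 1.2490e-06

pH = 5.90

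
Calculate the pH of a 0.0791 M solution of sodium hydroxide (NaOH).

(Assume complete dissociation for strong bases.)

[OH⁻] = 0.0791 M for strong base. pOH = -log[OH⁻] = 1.10, pH = 14 - pOH

pH = 12.90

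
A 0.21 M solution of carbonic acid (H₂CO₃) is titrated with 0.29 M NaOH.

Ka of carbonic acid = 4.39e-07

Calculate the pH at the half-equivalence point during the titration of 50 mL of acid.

At half-equivalence [HA] = [A⁻], so Henderson-Hasselbalch gives pH = pKa = -log(4.39e-07) = 6.36.

pH = pKa = 6.36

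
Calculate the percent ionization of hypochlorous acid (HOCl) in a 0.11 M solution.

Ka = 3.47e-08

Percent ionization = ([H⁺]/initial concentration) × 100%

Using Ka equilibrium: x² + Ka×x - Ka×C = 0. Solving: [H⁺] = 6.1765e-05. Percent = (6.1765e-05/0.11) × 100

Percent ionization = 0.0561%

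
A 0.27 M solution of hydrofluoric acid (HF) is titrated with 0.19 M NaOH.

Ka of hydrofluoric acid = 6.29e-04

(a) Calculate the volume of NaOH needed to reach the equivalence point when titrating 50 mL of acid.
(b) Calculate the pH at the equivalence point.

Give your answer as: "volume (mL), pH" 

moles acid = 0.27 × 50/1000 = 0.0135 mol; V_base = moles/0.19 × 1000 = 71.1 mL. At equivalence only the conjugate base is present: [A⁻] = 0.0135/0.121 = 1.1152e-01 M. Kb = Kw/Ka = 1.59e-11; [OH⁻] = √(Kb × [A⁻]) = 1.3315e-06; pOH = 5.88; pH = 14 - pOH = 8.12.

V = 71.1 mL, pH = 8.12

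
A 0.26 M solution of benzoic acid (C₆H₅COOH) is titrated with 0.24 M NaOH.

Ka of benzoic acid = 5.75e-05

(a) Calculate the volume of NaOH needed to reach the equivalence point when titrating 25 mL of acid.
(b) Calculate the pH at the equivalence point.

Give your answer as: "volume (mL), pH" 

moles acid = 0.26 × 25/1000 = 0.0065 mol; V_base = moles/0.24 × 1000 = 27.1 mL. At equivalence only the conjugate base is present: [A⁻] = 0.0065/0.052 = 1.2480e-01 M. Kb = Kw/Ka = 1.74e-10; [OH⁻] = √(Kb × [A⁻]) = 4.6588e-06; pOH = 5.33; pH = 14 - pOH = 8.67.

V = 27.1 mL, pH = 8.67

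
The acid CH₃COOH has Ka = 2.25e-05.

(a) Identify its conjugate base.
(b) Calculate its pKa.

(a) The conjugate base is formed by removing one H⁺ from CH₃COOH, giving CH₃COO⁻. (b) pKa = -log(Ka) = -log(2.25e-05) = 4.65.

Conjugate base: CH₃COO⁻; pK_a = 4.65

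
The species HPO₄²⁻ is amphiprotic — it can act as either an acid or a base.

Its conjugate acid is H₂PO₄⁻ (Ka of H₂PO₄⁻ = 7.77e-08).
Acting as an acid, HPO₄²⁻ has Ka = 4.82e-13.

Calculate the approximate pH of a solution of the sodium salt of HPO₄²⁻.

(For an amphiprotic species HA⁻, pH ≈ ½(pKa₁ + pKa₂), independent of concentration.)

pKa₁ = -log(7.77e-08) = 7.11; pKa₂ = -log(4.82e-13) = 12.32. For an amphiprotic species, pH ≈ ½(pKa₁ + pKa₂) = ½(7.11 + 12.32) = 9.71.

pH = 9.71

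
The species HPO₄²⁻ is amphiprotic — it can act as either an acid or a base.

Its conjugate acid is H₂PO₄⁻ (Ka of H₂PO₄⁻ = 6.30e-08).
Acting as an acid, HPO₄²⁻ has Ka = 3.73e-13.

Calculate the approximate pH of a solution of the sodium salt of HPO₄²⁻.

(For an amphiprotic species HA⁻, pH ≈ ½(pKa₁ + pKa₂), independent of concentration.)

pKa₁ = -log(6.30e-08) = 7.20; pKa₂ = -log(3.73e-13) = 12.43. For an amphiprotic species, pH ≈ ½(pKa₁ + pKa₂) = ½(7.20 + 12.43) = 9.81.

pH = 9.81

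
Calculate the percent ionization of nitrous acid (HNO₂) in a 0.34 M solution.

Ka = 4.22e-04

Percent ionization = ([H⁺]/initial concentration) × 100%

Using Ka equilibrium: x² + Ka×x - Ka×C = 0. Solving: [H⁺] = 1.1769e-02. Percent = (1.1769e-02/0.34) × 100

Percent ionization = 3.46%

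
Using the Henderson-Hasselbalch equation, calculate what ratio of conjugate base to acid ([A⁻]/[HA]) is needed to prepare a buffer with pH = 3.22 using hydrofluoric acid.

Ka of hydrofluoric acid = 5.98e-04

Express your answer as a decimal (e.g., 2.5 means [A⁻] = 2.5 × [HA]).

pKa = -log(5.98e-04) = 3.2233. pH = pKa + log([A⁻]/[HA]), so log([A⁻]/[HA]) = pH − pKa = 3.22 − 3.2233 = -0.0033. [A⁻]/[HA] = 10^(-0.0033) = 0.992

[A⁻]/[HA] = 0.992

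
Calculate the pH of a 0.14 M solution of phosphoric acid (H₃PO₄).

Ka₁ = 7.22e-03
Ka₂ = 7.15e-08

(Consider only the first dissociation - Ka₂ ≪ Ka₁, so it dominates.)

First dissociation dominates. From Ka₁ = [H⁺][HA⁻]/[H₂A], x² + Ka₁·x − Ka₁·C = 0 with C = 0.14 M and Ka₁ = 7.22e-03. Solving: [H⁺] = (−Ka₁ + √(Ka₁² + 4·Ka₁·C)) / 2 = 2.8387e-02 M. pH = -log(2.8387e-02) = 1.55.

pH = 1.55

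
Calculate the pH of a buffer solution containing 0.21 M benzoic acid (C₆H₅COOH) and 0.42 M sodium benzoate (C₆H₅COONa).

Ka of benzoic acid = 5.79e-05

pKa = -log(5.79e-05) = 4.24. pH = pKa + log([A⁻]/[HA]) = 4.24 + log(0.42/0.21)

pH = 4.54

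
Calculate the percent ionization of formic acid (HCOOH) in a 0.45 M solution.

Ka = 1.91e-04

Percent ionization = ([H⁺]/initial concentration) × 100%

Using Ka equilibrium: x² + Ka×x - Ka×C = 0. Solving: [H⁺] = 9.1759e-03. Percent = (9.1759e-03/0.45) × 100

Percent ionization = 2.04%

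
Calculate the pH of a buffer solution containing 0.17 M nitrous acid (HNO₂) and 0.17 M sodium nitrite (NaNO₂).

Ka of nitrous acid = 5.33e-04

pKa = -log(5.33e-04) = 3.27. pH = pKa + log([A⁻]/[HA]) = 3.27 + log(0.17/0.17)

pH = 3.27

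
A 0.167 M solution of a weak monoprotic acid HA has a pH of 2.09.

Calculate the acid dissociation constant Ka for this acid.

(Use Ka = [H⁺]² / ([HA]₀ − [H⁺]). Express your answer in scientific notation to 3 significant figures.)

[H⁺] = 10^(−pH) = 10^(−2.09) = 8.128e-03 M. For HA ⇌ H⁺ + A⁻, Ka = [H⁺][A⁻]/[HA] = [H⁺]² / ([HA]₀ − [H⁺]) = (8.128e-03)² / (0.167 − 8.128e-03) = 4.16e-04.

K_a = 4.16e-04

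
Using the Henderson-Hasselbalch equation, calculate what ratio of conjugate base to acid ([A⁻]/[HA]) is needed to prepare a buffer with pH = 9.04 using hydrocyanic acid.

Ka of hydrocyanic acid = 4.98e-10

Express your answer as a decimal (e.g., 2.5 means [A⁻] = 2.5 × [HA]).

pKa = -log(4.98e-10) = 9.3028. pH = pKa + log([A⁻]/[HA]), so log([A⁻]/[HA]) = pH − pKa = 9.04 − 9.3028 = -0.2628. [A⁻]/[HA] = 10^(-0.2628) = 0.546

[A⁻]/[HA] = 0.546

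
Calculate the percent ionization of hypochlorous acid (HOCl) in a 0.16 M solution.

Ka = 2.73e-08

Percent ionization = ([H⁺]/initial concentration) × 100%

Using Ka equilibrium: x² + Ka×x - Ka×C = 0. Solving: [H⁺] = 6.6077e-05. Percent = (6.6077e-05/0.16) × 100

Percent ionization = 0.0413%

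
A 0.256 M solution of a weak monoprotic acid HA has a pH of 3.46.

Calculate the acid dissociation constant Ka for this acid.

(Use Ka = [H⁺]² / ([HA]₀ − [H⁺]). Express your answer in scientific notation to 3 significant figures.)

[H⁺] = 10^(−pH) = 10^(−3.46) = 3.467e-04 M. For HA ⇌ H⁺ + A⁻, Ka = [H⁺][A⁻]/[HA] = [H⁺]² / ([HA]₀ − [H⁺]) = (3.467e-04)² / (0.256 − 3.467e-04) = 4.70e-07.

K_a = 4.70e-07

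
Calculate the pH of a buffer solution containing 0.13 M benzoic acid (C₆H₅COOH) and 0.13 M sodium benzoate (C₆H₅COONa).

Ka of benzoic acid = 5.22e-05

pKa = -log(5.22e-05) = 4.28. pH = pKa + log([A⁻]/[HA]) = 4.28 + log(0.13/0.13)

pH = 4.28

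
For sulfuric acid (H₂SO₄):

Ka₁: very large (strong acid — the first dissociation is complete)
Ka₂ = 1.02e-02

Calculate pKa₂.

pKa₂ = -log(Ka₂) = -log(1.02e-02) = 1.99.

pK_{a2} = 1.99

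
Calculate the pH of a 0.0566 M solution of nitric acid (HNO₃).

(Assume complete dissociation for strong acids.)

[H⁺] = 0.0566 M for strong acid. pH = -log[H⁺] = -log(0.0566)

pH = 1.25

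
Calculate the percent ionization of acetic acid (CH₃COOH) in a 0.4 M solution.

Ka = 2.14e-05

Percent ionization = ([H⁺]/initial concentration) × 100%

Using Ka equilibrium: x² + Ka×x - Ka×C = 0. Solving: [H⁺] = 2.9151e-03. Percent = (2.9151e-03/0.4) × 100

Percent ionization = 0.729%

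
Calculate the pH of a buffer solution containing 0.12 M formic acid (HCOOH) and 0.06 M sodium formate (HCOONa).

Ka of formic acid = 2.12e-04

pKa = -log(2.12e-04) = 3.67. pH = pKa + log([A⁻]/[HA]) = 3.67 + log(0.06/0.12)

pH = 3.37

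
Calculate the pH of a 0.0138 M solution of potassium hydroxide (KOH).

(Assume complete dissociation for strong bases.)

[OH⁻] = 0.0138 M for strong base. pOH = -log[OH⁻] = 1.86, pH = 14 - pOH

pH = 12.14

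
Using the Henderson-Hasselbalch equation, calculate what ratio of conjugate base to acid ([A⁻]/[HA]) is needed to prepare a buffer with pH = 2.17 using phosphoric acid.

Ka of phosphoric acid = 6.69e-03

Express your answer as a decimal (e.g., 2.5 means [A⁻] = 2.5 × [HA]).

pKa = -log(6.69e-03) = 2.1746. pH = pKa + log([A⁻]/[HA]), so log([A⁻]/[HA]) = pH − pKa = 2.17 − 2.1746 = -0.0046. [A⁻]/[HA] = 10^(-0.0046) = 0.990

[A⁻]/[HA] = 0.990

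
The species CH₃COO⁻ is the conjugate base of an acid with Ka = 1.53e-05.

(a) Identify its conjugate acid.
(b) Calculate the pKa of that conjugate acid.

(a) The conjugate acid is formed by adding one H⁺ to CH₃COO⁻, giving CH₃COOH. (b) pKa = -log(Ka) = -log(1.53e-05) = 4.82.

Conjugate acid: CH₃COOH; pK_a = 4.82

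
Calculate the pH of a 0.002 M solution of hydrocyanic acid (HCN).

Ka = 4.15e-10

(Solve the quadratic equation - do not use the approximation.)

x² + Ka×x - Ka×C = 0. Using quadratic formula: [H⁺] = 9.1084e-07

pH = 6.04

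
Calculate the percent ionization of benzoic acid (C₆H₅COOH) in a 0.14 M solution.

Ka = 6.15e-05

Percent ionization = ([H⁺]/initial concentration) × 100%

Using Ka equilibrium: x² + Ka×x - Ka×C = 0. Solving: [H⁺] = 2.9037e-03. Percent = (2.9037e-03/0.14) × 100

Percent ionization = 2.07%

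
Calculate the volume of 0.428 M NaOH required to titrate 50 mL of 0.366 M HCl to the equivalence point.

At equivalence: moles acid = moles base. moles HCl = 0.366 × 50/1000 = 0.0183 mol. V_base = moles / 0.428 × 1000 = 42.8 mL.

V_{base} = 42.8 mL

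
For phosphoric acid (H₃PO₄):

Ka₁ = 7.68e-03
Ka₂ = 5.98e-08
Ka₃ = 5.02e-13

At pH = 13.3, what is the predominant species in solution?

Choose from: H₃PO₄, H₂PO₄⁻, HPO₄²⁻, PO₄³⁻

pKa₁ = 2.11, pKa₂ = 7.22, pKa₃ = 12.30. For a polyprotic acid the predominant species crosses at each pKa: below pKa_n the protonated form dominates, above it the deprotonated form does. At pH = 13.3, the predominant species is PO₄³⁻.

PO₄³⁻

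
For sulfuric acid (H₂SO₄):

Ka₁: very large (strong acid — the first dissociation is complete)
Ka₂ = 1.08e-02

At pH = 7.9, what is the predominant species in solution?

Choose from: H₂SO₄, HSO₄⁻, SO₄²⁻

The first dissociation is complete, so H₂SO₄ itself is never the predominant species in water; pKa₂ = -log(1.08e-02) = 1.97. For a polyprotic acid the predominant species crosses at each pKa: below pKa_n the protonated form dominates, above it the deprotonated form does. At pH = 7.9, the predominant species is SO₄²⁻.

SO₄²⁻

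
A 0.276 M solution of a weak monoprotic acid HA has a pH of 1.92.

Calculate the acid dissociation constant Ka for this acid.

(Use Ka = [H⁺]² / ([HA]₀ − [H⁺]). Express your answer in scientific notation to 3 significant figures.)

[H⁺] = 10^(−pH) = 10^(−1.92) = 1.202e-02 M. For HA ⇌ H⁺ + A⁻, Ka = [H⁺][A⁻]/[HA] = [H⁺]² / ([HA]₀ − [H⁺]) = (1.202e-02)² / (0.276 − 1.202e-02) = 5.48e-04.

K_a = 5.48e-04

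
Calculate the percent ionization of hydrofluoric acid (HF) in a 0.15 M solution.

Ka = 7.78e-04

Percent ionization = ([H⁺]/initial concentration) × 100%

Using Ka equilibrium: x² + Ka×x - Ka×C = 0. Solving: [H⁺] = 1.0421e-02. Percent = (1.0421e-02/0.15) × 100

Percent ionization = 6.95%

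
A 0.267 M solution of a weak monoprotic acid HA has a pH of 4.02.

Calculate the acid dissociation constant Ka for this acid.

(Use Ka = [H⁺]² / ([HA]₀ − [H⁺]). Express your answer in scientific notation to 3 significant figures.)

[H⁺] = 10^(−pH) = 10^(−4.02) = 9.550e-05 M. For HA ⇌ H⁺ + A⁻, Ka = [H⁺][A⁻]/[HA] = [H⁺]² / ([HA]₀ − [H⁺]) = (9.550e-05)² / (0.267 − 9.550e-05) = 3.42e-08.

K_a = 3.42e-08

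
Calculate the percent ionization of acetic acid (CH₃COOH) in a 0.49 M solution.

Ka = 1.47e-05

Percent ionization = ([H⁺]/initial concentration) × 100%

Using Ka equilibrium: x² + Ka×x - Ka×C = 0. Solving: [H⁺] = 2.6765e-03. Percent = (2.6765e-03/0.49) × 100

Percent ionization = 0.546%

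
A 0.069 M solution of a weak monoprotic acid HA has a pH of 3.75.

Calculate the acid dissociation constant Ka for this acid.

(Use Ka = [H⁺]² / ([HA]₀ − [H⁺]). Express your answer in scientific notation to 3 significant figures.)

[H⁺] = 10^(−pH) = 10^(−3.75) = 1.778e-04 M. For HA ⇌ H⁺ + A⁻, Ka = [H⁺][A⁻]/[HA] = [H⁺]² / ([HA]₀ − [H⁺]) = (1.778e-04)² / (0.069 − 1.778e-04) = 4.59e-07.

K_a = 4.59e-07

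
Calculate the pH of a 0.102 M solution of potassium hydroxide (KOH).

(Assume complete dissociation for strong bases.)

[OH⁻] = 0.102 M for strong base. pOH = -log[OH⁻] = 0.99, pH = 14 - pOH

pH = 13.01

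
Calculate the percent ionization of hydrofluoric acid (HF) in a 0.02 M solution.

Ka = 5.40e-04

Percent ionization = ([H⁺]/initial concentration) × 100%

Using Ka equilibrium: x² + Ka×x - Ka×C = 0. Solving: [H⁺] = 3.0274e-03. Percent = (3.0274e-03/0.02) × 100

Percent ionization = 15.1%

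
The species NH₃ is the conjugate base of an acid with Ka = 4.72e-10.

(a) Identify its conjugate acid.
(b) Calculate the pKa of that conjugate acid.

(a) The conjugate acid is formed by adding one H⁺ to NH₃, giving NH₄⁺. (b) pKa = -log(Ka) = -log(4.72e-10) = 9.33.

Conjugate acid: NH₄⁺; pK_a = 9.33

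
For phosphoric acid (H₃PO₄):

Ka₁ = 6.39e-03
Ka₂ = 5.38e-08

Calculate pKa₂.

pKa₂ = -log(Ka₂) = -log(5.38e-08) = 7.27.

pK_{a2} = 7.27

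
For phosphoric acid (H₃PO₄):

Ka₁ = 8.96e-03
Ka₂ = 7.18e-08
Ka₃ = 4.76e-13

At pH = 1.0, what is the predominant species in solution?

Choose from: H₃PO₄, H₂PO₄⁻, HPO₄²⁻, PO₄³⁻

pKa₁ = 2.05, pKa₂ = 7.14, pKa₃ = 12.32. For a polyprotic acid the predominant species crosses at each pKa: below pKa_n the protonated form dominates, above it the deprotonated form does. At pH = 1.0, the predominant species is H₃PO₄.

H₃PO₄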